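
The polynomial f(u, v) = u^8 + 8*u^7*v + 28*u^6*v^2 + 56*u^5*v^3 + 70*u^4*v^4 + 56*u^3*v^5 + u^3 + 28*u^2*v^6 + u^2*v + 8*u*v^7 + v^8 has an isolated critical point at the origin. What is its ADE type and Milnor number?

Type D_9, Milnor number mu = 9.

The Hessian of f at 0 is [[0, 0], [0, 0]] with rank 0, so corank 2. A Groebner basis of the Jacobian ideal J(f) in C{u,v} is {-u*v/8 + v^7, u*v^2, u^2 + u*v}; counting standard monomials gives mu = 9. Corank 2; j^3 = u^2*(u + v) has shape L^2 M (L != M), so D-series; mu = 9 gives D_9.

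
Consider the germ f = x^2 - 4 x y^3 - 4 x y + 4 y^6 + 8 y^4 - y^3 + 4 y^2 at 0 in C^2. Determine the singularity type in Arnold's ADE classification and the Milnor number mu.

Type A_{2}, Milnor number mu = 2.

The Hessian of f at 0 is [[2, -4], [-4, 8]] with rank 1, so corank 1. A Groebner basis of the Jacobian ideal J(f) in C{x,y} is {y^2, x - 2*y}; counting standard monomials gives mu = 2. Corank 1: A-series; mu = 2 gives A_2.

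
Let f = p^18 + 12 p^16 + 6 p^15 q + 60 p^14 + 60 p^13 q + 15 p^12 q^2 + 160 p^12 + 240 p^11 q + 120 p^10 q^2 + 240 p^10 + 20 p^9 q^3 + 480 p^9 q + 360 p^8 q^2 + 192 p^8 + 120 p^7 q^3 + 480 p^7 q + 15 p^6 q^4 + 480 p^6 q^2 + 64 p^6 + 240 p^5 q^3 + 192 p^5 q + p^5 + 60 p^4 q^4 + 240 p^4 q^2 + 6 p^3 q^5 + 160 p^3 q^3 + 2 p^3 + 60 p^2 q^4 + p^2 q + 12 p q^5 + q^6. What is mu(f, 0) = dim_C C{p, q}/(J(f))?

The Hessian of f at 0 is [[0, 0], [0, 0]] with rank 0, so corank 2. A Groebner basis of the Jacobian ideal J(f) in C{p,q} is {-p*q/12 + q^5, p*q^2, p^2 + p*q/2}; counting standard monomials gives mu = 7. Corank 2; j^3 = p^2*(2*p + q) has shape L^2 M (L != M), so D-series; mu = 7 gives D_7.

7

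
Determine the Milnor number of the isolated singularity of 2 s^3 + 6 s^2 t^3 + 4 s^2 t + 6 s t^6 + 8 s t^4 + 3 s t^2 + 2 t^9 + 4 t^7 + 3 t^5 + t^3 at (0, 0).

4

The Hessian of f at 0 has rank 0. Corank 2; j^3 = (s + t)*(2*s^2 + 2*s*t + t^2) splits into three distinct lines over C (the quadratic factor has nonzero discriminant), so D_4.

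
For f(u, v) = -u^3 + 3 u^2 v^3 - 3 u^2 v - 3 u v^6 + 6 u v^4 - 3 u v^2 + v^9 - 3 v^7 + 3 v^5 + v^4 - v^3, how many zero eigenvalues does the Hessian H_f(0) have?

2

Hessian at 0 has rank 0.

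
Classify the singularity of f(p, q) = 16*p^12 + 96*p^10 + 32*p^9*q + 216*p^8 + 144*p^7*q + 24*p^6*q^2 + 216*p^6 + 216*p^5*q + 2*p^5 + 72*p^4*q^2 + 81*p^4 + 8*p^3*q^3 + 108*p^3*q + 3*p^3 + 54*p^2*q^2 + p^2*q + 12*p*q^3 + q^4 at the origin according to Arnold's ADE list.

D_{5}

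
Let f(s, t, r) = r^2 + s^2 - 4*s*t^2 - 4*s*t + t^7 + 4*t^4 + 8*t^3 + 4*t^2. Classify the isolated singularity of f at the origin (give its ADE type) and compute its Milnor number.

Type A_6, Milnor number mu = 6.

The Hessian of f at 0 is [[2, -4, 0], [-4, 8, 0], [0, 0, 2]] with rank 2, so corank 1. A Groebner basis of the Jacobian ideal J(f) in C{s,t,r} is {s^3 - 6*s^2*t + 6*s^2 - 16*s*t + 4*s - 8*t, -s/2 + t^2 + t, r}; counting standard monomials gives mu = 6. Corank 1: A-series; mu = 6 gives A_6.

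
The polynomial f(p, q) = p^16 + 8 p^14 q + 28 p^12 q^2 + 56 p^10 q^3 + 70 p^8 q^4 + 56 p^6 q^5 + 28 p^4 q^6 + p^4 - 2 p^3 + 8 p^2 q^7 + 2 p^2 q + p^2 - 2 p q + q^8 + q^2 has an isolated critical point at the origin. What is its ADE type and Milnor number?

Type A_7, Milnor number mu = 7.

The Hessian of f at 0 has rank 1. Corank 1: A-series; mu = 7 gives A_7.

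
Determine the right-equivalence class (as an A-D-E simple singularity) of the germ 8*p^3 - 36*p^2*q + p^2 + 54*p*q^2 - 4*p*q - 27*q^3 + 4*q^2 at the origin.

A_{2}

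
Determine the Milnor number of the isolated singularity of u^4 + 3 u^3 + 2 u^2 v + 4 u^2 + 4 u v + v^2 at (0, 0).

The Hessian of f at 0 is [[8, 4], [4, 2]] with rank 1, so corank 1. A Groebner basis of the Jacobian ideal J(f) in C{u,v} is {v^2, u + v/2}; counting standard monomials gives mu = 2. Corank 1: A-series; mu = 2 gives A_2.

2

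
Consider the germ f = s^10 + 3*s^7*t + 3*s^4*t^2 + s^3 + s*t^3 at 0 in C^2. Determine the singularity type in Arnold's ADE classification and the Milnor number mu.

Type E_{7}, Milnor number mu = 7.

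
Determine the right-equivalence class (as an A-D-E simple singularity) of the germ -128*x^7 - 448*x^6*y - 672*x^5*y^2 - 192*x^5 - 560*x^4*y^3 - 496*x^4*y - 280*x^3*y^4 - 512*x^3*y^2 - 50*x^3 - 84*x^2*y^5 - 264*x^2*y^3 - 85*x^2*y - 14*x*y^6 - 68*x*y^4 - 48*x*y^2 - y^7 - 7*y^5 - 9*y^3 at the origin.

The Hessian of f at 0 is [[0, 0], [0, 0]] with rank 0, so corank 2. A Groebner basis of the Jacobian ideal J(f) in C{x,y} is {625*x*y + y^4 + 375*y^2, x*y^2 + 3*y^3/5, x^2 + x*y + 6*y^2/25}; counting standard monomials gives mu = 6. Corank 2; j^3 = -(2*x + y)*(5*x + 3*y)^2 has shape L^2 M (L != M), so D-series; mu = 6 gives D_6.

D6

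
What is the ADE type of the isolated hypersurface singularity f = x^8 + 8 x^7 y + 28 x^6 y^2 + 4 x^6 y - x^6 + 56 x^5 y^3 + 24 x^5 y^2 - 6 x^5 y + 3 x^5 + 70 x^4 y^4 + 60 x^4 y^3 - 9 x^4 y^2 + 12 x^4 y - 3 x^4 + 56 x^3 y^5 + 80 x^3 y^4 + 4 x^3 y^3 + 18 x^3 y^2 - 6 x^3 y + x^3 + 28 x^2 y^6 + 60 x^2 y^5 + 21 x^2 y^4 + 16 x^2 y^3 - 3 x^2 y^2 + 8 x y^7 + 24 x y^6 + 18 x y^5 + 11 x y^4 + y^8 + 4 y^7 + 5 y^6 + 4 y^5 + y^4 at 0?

E_6

The Hessian of f at 0 has rank 0. Corank 2; j^3 = x^3 is a perfect cube, so E-series; the 4-jet and mu = 6 give E_6.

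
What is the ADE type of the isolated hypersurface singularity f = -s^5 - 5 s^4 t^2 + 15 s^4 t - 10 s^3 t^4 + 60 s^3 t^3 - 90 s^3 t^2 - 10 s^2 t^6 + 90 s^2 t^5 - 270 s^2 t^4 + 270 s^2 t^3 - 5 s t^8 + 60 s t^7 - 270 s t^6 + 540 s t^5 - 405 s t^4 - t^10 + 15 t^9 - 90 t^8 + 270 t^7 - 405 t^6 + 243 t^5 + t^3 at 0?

The Hessian of f at 0 is [[0, 0], [0, 0]] with rank 0, so corank 2. A Groebner basis of the Jacobian ideal J(f) in C{s,t} is {s^4 - 12*s^3*t, t^2}; counting standard monomials gives mu = 8. Corank 2; j^3 = t^3 is a perfect cube, so E-series; the 5-jet and mu = 8 give E_8.

E_8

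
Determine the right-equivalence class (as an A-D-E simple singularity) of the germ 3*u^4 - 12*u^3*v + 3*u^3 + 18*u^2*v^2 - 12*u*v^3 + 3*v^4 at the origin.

E_{6}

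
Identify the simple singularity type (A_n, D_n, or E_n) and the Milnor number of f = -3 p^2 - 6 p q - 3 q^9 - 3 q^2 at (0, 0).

Type A_{8}, Milnor number mu = 8.

The Hessian of f at 0 is [[-6, -6], [-6, -6]] with rank 1, so corank 1. A Groebner basis of the Jacobian ideal J(f) in C{p,q} is {q^8, p + q}; counting standard monomials gives mu = 8. Corank 1: A-series; mu = 8 gives A_8.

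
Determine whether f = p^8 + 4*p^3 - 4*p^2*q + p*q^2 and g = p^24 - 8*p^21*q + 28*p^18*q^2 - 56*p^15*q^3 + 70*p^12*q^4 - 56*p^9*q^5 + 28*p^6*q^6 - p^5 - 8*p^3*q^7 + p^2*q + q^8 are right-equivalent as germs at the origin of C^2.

Yes.

The Hessian of f at 0 has rank 0. Corank 2; j^3 = p*(2*p - q)^2 has shape L^2 M (L != M), so D-series; mu = 9 gives D_9. The Hessian of g at 0 has rank 0. Corank 2; j^3 = p^2*q has shape L^2 M (L != M), so D-series; mu = 9 gives D_9. Both have type D_9, hence right-equivalent.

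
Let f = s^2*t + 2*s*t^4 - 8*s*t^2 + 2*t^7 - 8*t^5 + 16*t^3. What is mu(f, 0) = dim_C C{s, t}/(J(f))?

The Hessian of f at 0 has rank 0. Corank 2; j^3 = t*(s - 4*t)^2 has shape L^2 M (L != M), so D-series; mu = 8 gives D_8.

8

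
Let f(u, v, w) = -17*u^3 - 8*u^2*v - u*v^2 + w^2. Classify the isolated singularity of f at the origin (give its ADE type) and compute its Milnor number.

Type D_4, Milnor number mu = 4.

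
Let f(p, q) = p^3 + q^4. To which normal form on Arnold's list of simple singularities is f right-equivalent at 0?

E_{6}

The Hessian of f at 0 has rank 0. Corank 2; j^3 = p^3 is a perfect cube, so E-series; the 4-jet and mu = 6 give E_6.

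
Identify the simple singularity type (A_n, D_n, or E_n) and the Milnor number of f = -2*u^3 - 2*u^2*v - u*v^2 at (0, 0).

Type D_4, Milnor number mu = 4.

The Hessian of f at 0 is [[0, 0], [0, 0]] with rank 0, so corank 2. A Groebner basis of the Jacobian ideal J(f) in C{u,v} is {v^3, u^2 + v^2/2, u*v - v^2/2}; counting standard monomials gives mu = 4. Corank 2; j^3 = -u*(2*u^2 + 2*u*v + v^2) splits into three distinct lines over C (the quadratic factor has nonzero discriminant), so D_4.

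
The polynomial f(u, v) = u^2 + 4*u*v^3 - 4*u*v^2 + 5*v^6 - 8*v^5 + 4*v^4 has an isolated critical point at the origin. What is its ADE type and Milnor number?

Type A_5, Milnor number mu = 5.

The Hessian of f at 0 has rank 1. Corank 1: A-series; mu = 5 gives A_5.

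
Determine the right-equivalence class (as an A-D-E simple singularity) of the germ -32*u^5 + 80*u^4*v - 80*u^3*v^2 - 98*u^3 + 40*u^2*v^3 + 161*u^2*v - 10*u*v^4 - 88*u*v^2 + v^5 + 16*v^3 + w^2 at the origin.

The Hessian of f at 0 has rank 1. Corank 2; j^3 = -(2*u - v)*(7*u - 4*v)^2 has shape L^2 M (L != M), so D-series; mu = 6 gives D_6.

D6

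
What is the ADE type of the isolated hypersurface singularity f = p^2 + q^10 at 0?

The Hessian of f at 0 has rank 1. Corank 1: A-series; mu = 9 gives A_9.

A9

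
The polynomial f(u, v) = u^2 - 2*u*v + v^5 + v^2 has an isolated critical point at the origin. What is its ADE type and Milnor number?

Type A4, Milnor number mu = 4.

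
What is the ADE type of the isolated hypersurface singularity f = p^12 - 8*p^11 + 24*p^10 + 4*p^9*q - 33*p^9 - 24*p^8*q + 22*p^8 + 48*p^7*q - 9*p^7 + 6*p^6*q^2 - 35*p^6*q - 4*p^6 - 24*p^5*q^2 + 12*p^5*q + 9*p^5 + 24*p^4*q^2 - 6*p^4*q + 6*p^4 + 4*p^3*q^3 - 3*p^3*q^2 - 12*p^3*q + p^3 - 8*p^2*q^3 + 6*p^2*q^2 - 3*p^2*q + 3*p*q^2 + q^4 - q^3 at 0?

E_6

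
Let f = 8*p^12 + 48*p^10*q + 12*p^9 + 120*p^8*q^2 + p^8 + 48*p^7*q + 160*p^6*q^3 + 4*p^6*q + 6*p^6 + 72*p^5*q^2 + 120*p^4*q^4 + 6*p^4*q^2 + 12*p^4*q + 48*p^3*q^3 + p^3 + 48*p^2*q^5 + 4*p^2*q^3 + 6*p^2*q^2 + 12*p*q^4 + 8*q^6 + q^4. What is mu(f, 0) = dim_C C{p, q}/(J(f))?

6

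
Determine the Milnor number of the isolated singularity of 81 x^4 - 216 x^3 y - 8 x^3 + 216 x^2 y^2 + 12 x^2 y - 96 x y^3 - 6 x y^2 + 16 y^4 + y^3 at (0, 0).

6

The Hessian of f at 0 has rank 0. Corank 2; j^3 = -(2*x - y)^3 is a perfect cube, so E-series; the 4-jet and mu = 6 give E_6.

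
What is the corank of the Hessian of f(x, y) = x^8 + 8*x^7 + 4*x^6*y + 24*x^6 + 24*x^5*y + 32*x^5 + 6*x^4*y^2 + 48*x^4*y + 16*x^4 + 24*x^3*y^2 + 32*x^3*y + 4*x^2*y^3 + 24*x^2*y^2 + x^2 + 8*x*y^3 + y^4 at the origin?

1

The Hessian at 0 is [[2, 0], [0, 0]] of rank 1; hence corank 1.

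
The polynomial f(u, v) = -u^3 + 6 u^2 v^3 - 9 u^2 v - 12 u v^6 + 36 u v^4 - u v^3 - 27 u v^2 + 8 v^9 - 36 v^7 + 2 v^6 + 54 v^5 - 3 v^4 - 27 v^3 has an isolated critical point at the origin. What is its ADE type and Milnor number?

The Hessian of f at 0 is [[0, 0], [0, 0]] with rank 0, so corank 2. A Groebner basis of the Jacobian ideal J(f) in C{u,v} is {u^3 + 9*u^2*v + 162*u^2 + 972*u*v + 1458*v^2, -9*u^2 + u*v^2 - 54*u*v - 81*v^2, 3*u^2 + 18*u*v + v^3 + 27*v^2}; counting standard monomials gives mu = 7. Corank 2; j^3 = -(u + 3*v)^3 is a perfect cube, so E-series; the 4-jet and mu = 7 give E_7.

Type E_{7}, Milnor number mu = 7.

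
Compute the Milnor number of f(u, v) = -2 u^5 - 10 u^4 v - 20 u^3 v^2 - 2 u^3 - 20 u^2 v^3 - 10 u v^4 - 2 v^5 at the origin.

8

The Hessian of f at 0 has rank 0. Corank 2; j^3 = -2*u^3 is a perfect cube, so E-series; the 5-jet and mu = 8 give E_8.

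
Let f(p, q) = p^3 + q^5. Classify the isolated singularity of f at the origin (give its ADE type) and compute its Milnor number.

Type E_{8}, Milnor number mu = 8.

The Hessian of f at 0 is [[0, 0], [0, 0]] with rank 0, so corank 2. A Groebner basis of the Jacobian ideal J(f) in C{p,q} is {q^4, p^2}; counting standard monomials gives mu = 8. Corank 2; j^3 = p^3 is a perfect cube, so E-series; the 5-jet and mu = 8 give E_8.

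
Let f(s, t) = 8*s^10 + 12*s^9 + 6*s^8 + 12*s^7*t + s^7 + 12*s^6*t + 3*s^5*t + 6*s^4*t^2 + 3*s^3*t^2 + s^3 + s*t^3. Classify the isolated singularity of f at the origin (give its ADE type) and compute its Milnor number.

Type E_7, Milnor number mu = 7.

The Hessian of f at 0 has rank 0. Corank 2; j^3 = s^3 is a perfect cube, so E-series; the 4-jet and mu = 7 give E_7.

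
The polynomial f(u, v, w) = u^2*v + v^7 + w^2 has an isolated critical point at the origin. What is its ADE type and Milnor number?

The Hessian of f at 0 has rank 1. Corank 2; j^3 = u^2*v has shape L^2 M (L != M), so D-series; mu = 8 gives D_8.

Type D_8, Milnor number mu = 8.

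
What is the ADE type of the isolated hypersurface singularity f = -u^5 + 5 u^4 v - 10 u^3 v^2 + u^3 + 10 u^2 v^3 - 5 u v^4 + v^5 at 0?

The Hessian of f at 0 is [[0, 0], [0, 0]] with rank 0, so corank 2. A Groebner basis of the Jacobian ideal J(f) in C{u,v} is {v^5, u*v^3 - v^4/4, u^2}; counting standard monomials gives mu = 8. Corank 2; j^3 = u^3 is a perfect cube, so E-series; the 5-jet and mu = 8 give E_8.

E8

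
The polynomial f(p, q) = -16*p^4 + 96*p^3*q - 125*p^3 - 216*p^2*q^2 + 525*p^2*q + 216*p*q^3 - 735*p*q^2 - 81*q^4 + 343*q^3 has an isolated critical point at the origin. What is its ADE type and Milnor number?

Type E6, Milnor number mu = 6.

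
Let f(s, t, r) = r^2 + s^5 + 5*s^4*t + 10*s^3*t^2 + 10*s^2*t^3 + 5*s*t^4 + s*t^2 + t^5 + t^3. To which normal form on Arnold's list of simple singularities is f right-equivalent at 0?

The Hessian of f at 0 has rank 1. Corank 2; j^3 = t^2*(s + t) has shape L^2 M (L != M), so D-series; mu = 6 gives D_6.

D6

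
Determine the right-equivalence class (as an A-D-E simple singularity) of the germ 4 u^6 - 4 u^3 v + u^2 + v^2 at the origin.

The Hessian of f at 0 is [[2, 0], [0, 2]] with rank 2, so corank 0. A Groebner basis of the Jacobian ideal J(f) in C{u,v} is {u, v}; counting standard monomials gives mu = 1. Corank 0: nondegenerate Morse point, so A_1.

A_{1}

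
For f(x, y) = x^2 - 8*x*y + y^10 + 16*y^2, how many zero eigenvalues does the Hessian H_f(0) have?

1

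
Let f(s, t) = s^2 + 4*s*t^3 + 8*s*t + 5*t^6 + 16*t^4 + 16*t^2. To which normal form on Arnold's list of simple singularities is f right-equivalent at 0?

A_{5}

The Hessian of f at 0 has rank 1. Corank 1: A-series; mu = 5 gives A_5.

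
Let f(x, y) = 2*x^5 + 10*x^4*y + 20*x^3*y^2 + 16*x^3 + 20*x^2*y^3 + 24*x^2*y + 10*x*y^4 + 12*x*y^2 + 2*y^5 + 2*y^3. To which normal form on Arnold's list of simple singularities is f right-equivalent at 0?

E_8

The Hessian of f at 0 has rank 0. Corank 2; j^3 = 2*(2*x + y)^3 is a perfect cube, so E-series; the 5-jet and mu = 8 give E_8.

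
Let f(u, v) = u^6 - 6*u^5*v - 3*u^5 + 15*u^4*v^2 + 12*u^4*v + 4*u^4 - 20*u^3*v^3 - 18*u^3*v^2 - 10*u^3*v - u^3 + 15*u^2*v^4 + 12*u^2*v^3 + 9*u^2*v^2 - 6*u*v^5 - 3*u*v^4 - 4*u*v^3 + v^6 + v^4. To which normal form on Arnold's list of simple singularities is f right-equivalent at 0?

The Hessian of f at 0 is [[0, 0], [0, 0]] with rank 0, so corank 2. A Groebner basis of the Jacobian ideal J(f) in C{u,v} is {u^3, u^2*v, -u^2/2 + u*v^2, -3*u^2/2 + v^3}; counting standard monomials gives mu = 6. Corank 2; j^3 = -u^3 is a perfect cube, so E-series; the 4-jet and mu = 6 give E_6.

E6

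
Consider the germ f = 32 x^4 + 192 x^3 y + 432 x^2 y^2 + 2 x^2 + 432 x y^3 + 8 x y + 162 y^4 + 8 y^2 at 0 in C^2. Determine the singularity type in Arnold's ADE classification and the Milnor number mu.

Type A_{3}, Milnor number mu = 3.

The Hessian of f at 0 is [[4, 8], [8, 16]] with rank 1, so corank 1. A Groebner basis of the Jacobian ideal J(f) in C{x,y} is {y^3, x + 2*y}; counting standard monomials gives mu = 3. Corank 1: A-series; mu = 3 gives A_3.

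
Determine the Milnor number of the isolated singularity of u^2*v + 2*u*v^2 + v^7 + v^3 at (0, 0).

8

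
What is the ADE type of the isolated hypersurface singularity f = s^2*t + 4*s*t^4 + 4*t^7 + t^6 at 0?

D_{7}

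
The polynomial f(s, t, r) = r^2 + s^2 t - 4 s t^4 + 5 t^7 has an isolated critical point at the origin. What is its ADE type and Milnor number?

Type D8, Milnor number mu = 8.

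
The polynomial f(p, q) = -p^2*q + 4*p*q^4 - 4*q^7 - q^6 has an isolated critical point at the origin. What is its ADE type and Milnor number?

Type D_7, Milnor number mu = 7.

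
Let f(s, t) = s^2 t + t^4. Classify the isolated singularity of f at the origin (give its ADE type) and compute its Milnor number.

Type D_5, Milnor number mu = 5.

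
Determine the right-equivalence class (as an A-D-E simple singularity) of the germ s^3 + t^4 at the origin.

The Hessian of f at 0 has rank 0. Corank 2; j^3 = s^3 is a perfect cube, so E-series; the 4-jet and mu = 6 give E_6.

E_{6}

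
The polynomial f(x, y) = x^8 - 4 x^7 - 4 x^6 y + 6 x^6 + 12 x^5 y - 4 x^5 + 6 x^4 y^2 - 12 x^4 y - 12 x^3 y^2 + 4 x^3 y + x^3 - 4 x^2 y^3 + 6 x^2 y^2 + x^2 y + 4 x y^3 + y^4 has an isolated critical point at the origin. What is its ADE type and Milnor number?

The Hessian of f at 0 has rank 0. Corank 2; j^3 = x^2*(x + y) has shape L^2 M (L != M), so D-series; mu = 5 gives D_5.

Type D5, Milnor number mu = 5.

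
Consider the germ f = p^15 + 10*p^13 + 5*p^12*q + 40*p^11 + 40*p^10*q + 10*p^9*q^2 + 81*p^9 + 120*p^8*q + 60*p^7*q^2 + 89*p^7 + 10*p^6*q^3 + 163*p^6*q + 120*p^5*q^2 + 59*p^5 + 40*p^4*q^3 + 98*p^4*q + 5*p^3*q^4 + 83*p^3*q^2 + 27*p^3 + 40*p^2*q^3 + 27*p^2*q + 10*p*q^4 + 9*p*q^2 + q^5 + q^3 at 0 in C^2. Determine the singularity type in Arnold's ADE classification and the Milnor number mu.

The Hessian of f at 0 is [[0, 0], [0, 0]] with rank 0, so corank 2. A Groebner basis of the Jacobian ideal J(f) in C{p,q} is {-729*p^2/2 + p*q^3 - 243*p*q - 81*q^2/2, 972*p^2 + 648*p*q + q^4 + 108*q^2, p^3 - p*q^2/3 - 2*q^3/27, p^2*q + 2*p*q^2/3 + q^3/9}; counting standard monomials gives mu = 8. Corank 2; j^3 = (3*p + q)^3 is a perfect cube, so E-series; the 5-jet and mu = 8 give E_8.

Type E_{8}, Milnor number mu = 8.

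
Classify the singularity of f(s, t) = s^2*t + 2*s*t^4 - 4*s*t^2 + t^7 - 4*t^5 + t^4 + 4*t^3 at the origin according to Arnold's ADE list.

The Hessian of f at 0 is [[0, 0], [0, 0]] with rank 0, so corank 2. A Groebner basis of the Jacobian ideal J(f) in C{s,t} is {s^3 + 2*s^2 - 8*t^2, s^2/4 + t^3 - t^2, s*t - 2*t^2}; counting standard monomials gives mu = 5. Corank 2; j^3 = t*(s - 2*t)^2 has shape L^2 M (L != M), so D-series; mu = 5 gives D_5.

D_5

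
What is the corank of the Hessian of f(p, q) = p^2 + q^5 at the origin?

The Hessian at 0 is [[2, 0], [0, 0]] of rank 1; hence corank 1.

1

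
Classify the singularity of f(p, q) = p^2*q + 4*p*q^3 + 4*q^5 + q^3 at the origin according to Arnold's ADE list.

The Hessian of f at 0 has rank 0. Corank 2; j^3 = q*(p^2 + q^2) splits into three distinct lines over C (the quadratic factor has nonzero discriminant), so D_4.

D_4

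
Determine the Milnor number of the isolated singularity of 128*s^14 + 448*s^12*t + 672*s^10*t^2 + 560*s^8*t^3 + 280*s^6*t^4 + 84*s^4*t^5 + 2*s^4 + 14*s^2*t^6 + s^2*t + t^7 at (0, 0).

8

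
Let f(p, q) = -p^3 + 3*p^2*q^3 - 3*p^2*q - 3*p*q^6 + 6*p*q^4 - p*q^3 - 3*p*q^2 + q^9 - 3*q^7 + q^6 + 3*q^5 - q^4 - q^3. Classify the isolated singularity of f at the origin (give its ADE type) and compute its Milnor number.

Type E_7, Milnor number mu = 7.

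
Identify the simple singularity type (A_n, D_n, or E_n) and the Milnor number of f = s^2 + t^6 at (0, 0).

The Hessian of f at 0 has rank 1. Corank 1: A-series; mu = 5 gives A_5.

Type A_{5}, Milnor number mu = 5.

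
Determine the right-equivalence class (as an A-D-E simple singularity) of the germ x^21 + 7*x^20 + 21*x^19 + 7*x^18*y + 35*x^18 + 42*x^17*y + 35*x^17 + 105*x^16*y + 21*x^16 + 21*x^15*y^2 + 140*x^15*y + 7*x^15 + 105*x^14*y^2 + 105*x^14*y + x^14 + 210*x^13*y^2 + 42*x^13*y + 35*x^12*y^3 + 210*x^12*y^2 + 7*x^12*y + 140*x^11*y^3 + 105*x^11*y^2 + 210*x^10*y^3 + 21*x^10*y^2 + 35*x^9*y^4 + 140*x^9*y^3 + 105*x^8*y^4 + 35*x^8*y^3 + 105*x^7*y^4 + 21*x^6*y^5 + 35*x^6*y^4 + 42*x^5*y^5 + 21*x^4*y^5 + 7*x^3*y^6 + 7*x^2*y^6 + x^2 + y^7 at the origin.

A6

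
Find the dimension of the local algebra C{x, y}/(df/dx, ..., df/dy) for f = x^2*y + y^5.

The Hessian of f at 0 has rank 0. Corank 2; j^3 = x^2*y has shape L^2 M (L != M), so D-series; mu = 6 gives D_6.

6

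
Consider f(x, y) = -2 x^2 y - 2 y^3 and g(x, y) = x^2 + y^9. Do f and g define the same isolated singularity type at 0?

The Hessian of f at 0 has rank 0. Corank 2; j^3 = -2*y*(x^2 + y^2) splits into three distinct lines over C (the quadratic factor has nonzero discriminant), so D_4. The Hessian of g at 0 has rank 1. Corank 1: A-series; mu = 8 gives A_8. f is D_4 but g is A_8, hence not right-equivalent.

No.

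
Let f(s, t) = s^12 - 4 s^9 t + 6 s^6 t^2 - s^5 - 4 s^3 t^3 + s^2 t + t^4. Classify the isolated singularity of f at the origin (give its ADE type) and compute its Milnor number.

Type D5, Milnor number mu = 5.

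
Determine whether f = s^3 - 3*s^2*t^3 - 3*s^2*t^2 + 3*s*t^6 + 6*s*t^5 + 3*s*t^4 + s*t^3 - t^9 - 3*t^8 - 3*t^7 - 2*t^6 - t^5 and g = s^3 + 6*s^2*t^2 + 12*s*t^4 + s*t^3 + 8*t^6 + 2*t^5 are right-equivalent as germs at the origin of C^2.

Yes.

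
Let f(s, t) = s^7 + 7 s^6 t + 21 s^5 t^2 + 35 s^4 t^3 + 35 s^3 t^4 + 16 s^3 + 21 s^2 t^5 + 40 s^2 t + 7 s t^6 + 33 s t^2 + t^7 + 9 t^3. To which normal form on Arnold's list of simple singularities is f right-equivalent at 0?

The Hessian of f at 0 is [[0, 0], [0, 0]] with rank 0, so corank 2. A Groebner basis of the Jacobian ideal J(f) in C{s,t} is {-16384*s*t/7 + t^6 - 12288*t^2/7, s*t^2 + 3*t^3/4, s^2 + 7*s*t/4 + 3*t^2/4}; counting standard monomials gives mu = 8. Corank 2; j^3 = (s + t)*(4*s + 3*t)^2 has shape L^2 M (L != M), so D-series; mu = 8 gives D_8.

D_8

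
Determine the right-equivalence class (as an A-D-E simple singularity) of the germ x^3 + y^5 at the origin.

E_{8}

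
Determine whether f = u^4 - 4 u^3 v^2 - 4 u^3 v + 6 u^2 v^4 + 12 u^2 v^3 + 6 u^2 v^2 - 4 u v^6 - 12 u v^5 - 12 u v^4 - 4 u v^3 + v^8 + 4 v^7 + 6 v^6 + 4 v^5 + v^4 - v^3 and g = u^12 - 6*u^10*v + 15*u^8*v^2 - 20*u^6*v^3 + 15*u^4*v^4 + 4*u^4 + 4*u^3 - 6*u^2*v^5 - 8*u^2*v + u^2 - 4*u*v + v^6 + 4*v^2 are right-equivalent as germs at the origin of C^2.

The Hessian of f at 0 is [[0, 0], [0, 0]] with rank 0, so corank 2. A Groebner basis of the Jacobian ideal J(f) in C{u,v} is {u^3 - 3*u^2*v, v^2}; counting standard monomials gives mu = 6. Corank 2; j^3 = -v^3 is a perfect cube, so E-series; the 4-jet and mu = 6 give E_6. The Hessian of g at 0 is [[2, -4], [-4, 8]] with rank 1, so corank 1. A Groebner basis of the Jacobian ideal J(g) in C{u,v} is {u*v^2 + 3*u*v/4 + u/16 - v^2 - v/8, 5*u*v/8 + u/16 + v^3 - 3*v^2/4 - v/8, u^2 + u/2 - v}; counting standard monomials gives mu = 5. Corank 1: A-series; mu = 5 gives A_5. f is E_6 but g is A_5, hence not right-equivalent.

No.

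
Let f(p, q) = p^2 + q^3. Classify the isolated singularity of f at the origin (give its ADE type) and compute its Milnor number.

Type A_{2}, Milnor number mu = 2.

The Hessian of f at 0 has rank 1. Corank 1: A-series; mu = 2 gives A_2.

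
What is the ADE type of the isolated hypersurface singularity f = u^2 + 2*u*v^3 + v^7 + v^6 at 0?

A_{6}

The Hessian of f at 0 is [[2, 0], [0, 0]] with rank 1, so corank 1. A Groebner basis of the Jacobian ideal J(f) in C{u,v} is {u + v^3, u^2}; counting standard monomials gives mu = 6. Corank 1: A-series; mu = 6 gives A_6.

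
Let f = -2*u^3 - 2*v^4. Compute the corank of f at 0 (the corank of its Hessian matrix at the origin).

2

The Hessian at 0 is [[0, 0], [0, 0]] of rank 0; hence corank 2.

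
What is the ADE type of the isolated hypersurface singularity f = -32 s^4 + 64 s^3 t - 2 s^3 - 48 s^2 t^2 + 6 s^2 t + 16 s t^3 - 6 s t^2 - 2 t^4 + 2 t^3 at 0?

E_6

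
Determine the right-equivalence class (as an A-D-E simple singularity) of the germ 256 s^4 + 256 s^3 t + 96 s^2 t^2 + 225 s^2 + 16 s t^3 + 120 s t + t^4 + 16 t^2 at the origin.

A3

The Hessian of f at 0 has rank 1. Corank 1: A-series; mu = 3 gives A_3.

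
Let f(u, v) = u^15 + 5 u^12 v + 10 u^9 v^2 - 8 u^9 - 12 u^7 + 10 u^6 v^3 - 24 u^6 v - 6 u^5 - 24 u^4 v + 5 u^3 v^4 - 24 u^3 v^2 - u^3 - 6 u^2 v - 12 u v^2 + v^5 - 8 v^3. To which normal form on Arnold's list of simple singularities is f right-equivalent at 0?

The Hessian of f at 0 has rank 0. Corank 2; j^3 = -(u + 2*v)^3 is a perfect cube, so E-series; the 5-jet and mu = 8 give E_8.

E8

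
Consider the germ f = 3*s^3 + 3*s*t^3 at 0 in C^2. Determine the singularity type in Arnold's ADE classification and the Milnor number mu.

The Hessian of f at 0 has rank 0. Corank 2; j^3 = 3*s^3 is a perfect cube, so E-series; the 4-jet and mu = 7 give E_7.

Type E7, Milnor number mu = 7.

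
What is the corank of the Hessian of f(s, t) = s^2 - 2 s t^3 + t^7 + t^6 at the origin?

1

Hessian at 0 has rank 1.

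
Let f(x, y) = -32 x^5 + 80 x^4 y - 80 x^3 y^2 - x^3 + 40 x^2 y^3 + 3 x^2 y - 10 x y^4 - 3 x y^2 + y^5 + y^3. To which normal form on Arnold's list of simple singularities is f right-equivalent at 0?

E_{8}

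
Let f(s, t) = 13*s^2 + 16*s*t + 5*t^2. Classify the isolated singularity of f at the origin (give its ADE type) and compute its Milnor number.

The Hessian of f at 0 has rank 2. Corank 0: nondegenerate Morse point, so A_1.

Type A1, Milnor number mu = 1.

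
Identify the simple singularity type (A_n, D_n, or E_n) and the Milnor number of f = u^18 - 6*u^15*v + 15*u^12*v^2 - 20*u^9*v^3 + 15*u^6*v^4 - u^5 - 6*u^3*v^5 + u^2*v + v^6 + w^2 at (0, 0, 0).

The Hessian of f at 0 has rank 1. Corank 2; j^3 = u^2*v has shape L^2 M (L != M), so D-series; mu = 7 gives D_7.

Type D7, Milnor number mu = 7.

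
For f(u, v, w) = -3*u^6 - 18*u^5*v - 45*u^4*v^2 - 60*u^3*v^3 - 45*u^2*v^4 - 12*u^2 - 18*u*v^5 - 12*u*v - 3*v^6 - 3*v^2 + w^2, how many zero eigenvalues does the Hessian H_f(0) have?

1

The Hessian at 0 is [[-24, -12, 0], [-12, -6, 0], [0, 0, 2]] of rank 2; hence corank 1.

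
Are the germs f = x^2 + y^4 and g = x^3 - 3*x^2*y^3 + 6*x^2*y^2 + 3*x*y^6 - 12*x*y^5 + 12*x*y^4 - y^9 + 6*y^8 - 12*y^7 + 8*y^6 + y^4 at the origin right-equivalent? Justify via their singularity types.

No.

The Hessian of f at 0 has rank 1. Corank 1: A-series; mu = 3 gives A_3. The Hessian of g at 0 has rank 0. Corank 2; j^3 = x^3 is a perfect cube, so E-series; the 4-jet and mu = 6 give E_6. f is A_3 but g is E_6, hence not right-equivalent.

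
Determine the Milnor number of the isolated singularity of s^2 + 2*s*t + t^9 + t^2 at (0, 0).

The Hessian of f at 0 is [[2, 2], [2, 2]] with rank 1, so corank 1. A Groebner basis of the Jacobian ideal J(f) in C{s,t} is {t^8, s + t}; counting standard monomials gives mu = 8. Corank 1: A-series; mu = 8 gives A_8.

8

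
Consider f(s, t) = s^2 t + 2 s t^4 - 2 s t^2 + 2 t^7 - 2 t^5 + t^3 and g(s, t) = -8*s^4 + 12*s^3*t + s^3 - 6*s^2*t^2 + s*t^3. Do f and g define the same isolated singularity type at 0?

No.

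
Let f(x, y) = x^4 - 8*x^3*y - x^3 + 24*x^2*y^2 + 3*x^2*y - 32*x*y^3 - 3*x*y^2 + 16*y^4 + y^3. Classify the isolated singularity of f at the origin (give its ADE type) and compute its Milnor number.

Type E_{6}, Milnor number mu = 6.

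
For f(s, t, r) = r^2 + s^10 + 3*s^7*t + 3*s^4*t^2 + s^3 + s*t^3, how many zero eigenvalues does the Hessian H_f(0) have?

2

Hessian at 0 has rank 1.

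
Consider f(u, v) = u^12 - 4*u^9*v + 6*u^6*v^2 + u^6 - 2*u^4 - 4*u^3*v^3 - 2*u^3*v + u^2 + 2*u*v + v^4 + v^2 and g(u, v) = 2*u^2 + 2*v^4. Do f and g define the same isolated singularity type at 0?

The Hessian of f at 0 has rank 1. Corank 1: A-series; mu = 3 gives A_3. The Hessian of g at 0 has rank 1. Corank 1: A-series; mu = 3 gives A_3. Both have type A_3, hence right-equivalent.

Yes.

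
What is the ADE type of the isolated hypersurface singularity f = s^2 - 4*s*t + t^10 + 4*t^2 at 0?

A_{9}

The Hessian of f at 0 is [[2, -4], [-4, 8]] with rank 1, so corank 1. A Groebner basis of the Jacobian ideal J(f) in C{s,t} is {t^9, s - 2*t}; counting standard monomials gives mu = 9. Corank 1: A-series; mu = 9 gives A_9.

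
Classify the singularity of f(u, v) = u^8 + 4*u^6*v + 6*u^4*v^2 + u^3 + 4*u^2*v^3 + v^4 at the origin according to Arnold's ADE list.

E6

The Hessian of f at 0 has rank 0. Corank 2; j^3 = u^3 is a perfect cube, so E-series; the 4-jet and mu = 6 give E_6.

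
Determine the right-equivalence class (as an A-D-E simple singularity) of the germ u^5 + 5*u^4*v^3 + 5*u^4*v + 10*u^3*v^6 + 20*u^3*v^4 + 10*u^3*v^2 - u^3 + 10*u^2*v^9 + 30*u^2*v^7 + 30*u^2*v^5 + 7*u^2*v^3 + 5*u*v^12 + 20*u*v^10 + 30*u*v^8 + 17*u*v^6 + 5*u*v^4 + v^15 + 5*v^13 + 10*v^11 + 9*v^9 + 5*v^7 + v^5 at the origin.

E8

The Hessian of f at 0 is [[0, 0], [0, 0]] with rank 0, so corank 2. A Groebner basis of the Jacobian ideal J(f) in C{u,v} is {u^2/2 + u*v^3, -2*u^2 + v^4, u^3, u^2*v}; counting standard monomials gives mu = 8. Corank 2; j^3 = -u^3 is a perfect cube, so E-series; the 5-jet and mu = 8 give E_8.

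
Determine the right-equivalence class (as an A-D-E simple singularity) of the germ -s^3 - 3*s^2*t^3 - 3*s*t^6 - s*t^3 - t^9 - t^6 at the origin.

E_7

The Hessian of f at 0 is [[0, 0], [0, 0]] with rank 0, so corank 2. A Groebner basis of the Jacobian ideal J(f) in C{s,t} is {s^3, s*t^2, 3*s^2 + t^3}; counting standard monomials gives mu = 7. Corank 2; j^3 = -s^3 is a perfect cube, so E-series; the 4-jet and mu = 7 give E_7.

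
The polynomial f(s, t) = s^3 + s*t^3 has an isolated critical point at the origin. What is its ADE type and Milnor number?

Type E7, Milnor number mu = 7.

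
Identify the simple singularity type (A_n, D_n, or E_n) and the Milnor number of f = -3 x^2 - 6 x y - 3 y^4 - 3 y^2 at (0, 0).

Type A_{3}, Milnor number mu = 3.

The Hessian of f at 0 has rank 1. Corank 1: A-series; mu = 3 gives A_3.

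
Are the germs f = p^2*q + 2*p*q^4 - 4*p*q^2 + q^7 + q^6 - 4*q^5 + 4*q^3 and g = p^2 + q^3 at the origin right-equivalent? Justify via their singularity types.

The Hessian of f at 0 has rank 0. Corank 2; j^3 = q*(p - 2*q)^2 has shape L^2 M (L != M), so D-series; mu = 7 gives D_7. The Hessian of g at 0 has rank 1. Corank 1: A-series; mu = 2 gives A_2. f is D_7 but g is A_2, hence not right-equivalent.

No.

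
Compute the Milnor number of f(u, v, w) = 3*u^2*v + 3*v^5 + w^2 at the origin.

The Hessian of f at 0 has rank 1. Corank 2; j^3 = 3*u^2*v has shape L^2 M (L != M), so D-series; mu = 6 gives D_6.

6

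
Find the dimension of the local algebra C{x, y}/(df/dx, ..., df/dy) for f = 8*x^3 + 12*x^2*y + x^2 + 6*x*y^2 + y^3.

2

The Hessian of f at 0 has rank 1. Corank 1: A-series; mu = 2 gives A_2.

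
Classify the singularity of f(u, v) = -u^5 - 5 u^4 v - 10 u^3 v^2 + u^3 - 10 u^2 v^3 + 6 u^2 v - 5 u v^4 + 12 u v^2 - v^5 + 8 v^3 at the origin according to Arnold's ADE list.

The Hessian of f at 0 has rank 0. Corank 2; j^3 = (u + 2*v)^3 is a perfect cube, so E-series; the 5-jet and mu = 8 give E_8.

E_8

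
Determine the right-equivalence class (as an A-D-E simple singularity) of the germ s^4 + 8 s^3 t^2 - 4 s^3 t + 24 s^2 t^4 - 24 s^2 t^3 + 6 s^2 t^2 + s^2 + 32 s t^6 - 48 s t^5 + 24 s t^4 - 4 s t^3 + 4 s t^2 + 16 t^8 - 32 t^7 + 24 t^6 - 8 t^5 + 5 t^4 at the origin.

A3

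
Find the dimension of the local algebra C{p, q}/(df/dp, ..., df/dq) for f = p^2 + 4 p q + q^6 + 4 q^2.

5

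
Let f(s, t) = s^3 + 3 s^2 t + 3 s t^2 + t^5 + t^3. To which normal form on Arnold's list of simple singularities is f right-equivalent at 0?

The Hessian of f at 0 has rank 0. Corank 2; j^3 = (s + t)^3 is a perfect cube, so E-series; the 5-jet and mu = 8 give E_8.

E8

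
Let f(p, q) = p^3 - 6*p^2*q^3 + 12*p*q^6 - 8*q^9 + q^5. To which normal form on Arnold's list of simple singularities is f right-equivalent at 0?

E_8

The Hessian of f at 0 has rank 0. Corank 2; j^3 = p^3 is a perfect cube, so E-series; the 5-jet and mu = 8 give E_8.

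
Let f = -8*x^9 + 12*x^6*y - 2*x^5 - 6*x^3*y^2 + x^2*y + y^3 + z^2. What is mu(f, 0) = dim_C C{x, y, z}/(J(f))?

4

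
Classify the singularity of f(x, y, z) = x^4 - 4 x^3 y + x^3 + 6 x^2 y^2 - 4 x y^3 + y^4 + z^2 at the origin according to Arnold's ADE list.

E_6

The Hessian of f at 0 is [[0, 0, 0], [0, 0, 0], [0, 0, 2]] with rank 1, so corank 2. A Groebner basis of the Jacobian ideal J(f) in C{x,y,z} is {y^4, x*y^2 - y^3/3, x^2, z}; counting standard monomials gives mu = 6. Corank 2; j^3 = x^3 is a perfect cube, so E-series; the 4-jet and mu = 6 give E_6.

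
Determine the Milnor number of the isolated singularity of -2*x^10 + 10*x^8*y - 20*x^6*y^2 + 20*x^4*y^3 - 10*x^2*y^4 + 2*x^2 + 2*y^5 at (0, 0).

4

The Hessian of f at 0 is [[4, 0], [0, 0]] with rank 1, so corank 1. A Groebner basis of the Jacobian ideal J(f) in C{x,y} is {y^4, x}; counting standard monomials gives mu = 4. Corank 1: A-series; mu = 4 gives A_4.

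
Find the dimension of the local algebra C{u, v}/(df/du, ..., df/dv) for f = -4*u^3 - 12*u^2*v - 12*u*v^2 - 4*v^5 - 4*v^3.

8

The Hessian of f at 0 has rank 0. Corank 2; j^3 = -4*(u + v)^3 is a perfect cube, so E-series; the 5-jet and mu = 8 give E_8.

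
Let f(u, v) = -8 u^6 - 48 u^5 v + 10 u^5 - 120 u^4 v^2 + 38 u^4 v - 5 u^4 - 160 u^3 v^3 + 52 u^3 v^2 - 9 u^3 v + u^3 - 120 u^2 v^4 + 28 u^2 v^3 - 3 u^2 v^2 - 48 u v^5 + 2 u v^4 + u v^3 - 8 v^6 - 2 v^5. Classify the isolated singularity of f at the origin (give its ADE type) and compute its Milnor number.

The Hessian of f at 0 has rank 0. Corank 2; j^3 = u^3 is a perfect cube, so E-series; the 4-jet and mu = 7 give E_7.

Type E_7, Milnor number mu = 7.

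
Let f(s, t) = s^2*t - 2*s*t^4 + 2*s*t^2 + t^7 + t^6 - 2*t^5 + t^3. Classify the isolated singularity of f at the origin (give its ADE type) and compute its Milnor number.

Type D_7, Milnor number mu = 7.

The Hessian of f at 0 is [[0, 0], [0, 0]] with rank 0, so corank 2. A Groebner basis of the Jacobian ideal J(f) in C{s,t} is {-s*t + t^4 - t^2, s^3 + s^2/2 + s*t + t^3 + t^2/2, s^2*t - s^2/3 - 2*s*t/3 - t^3 - t^2/3, s^2/6 + s*t^2 + s*t/3 + t^3 + t^2/6}; counting standard monomials gives mu = 7. Corank 2; j^3 = t*(s + t)^2 has shape L^2 M (L != M), so D-series; mu = 7 gives D_7.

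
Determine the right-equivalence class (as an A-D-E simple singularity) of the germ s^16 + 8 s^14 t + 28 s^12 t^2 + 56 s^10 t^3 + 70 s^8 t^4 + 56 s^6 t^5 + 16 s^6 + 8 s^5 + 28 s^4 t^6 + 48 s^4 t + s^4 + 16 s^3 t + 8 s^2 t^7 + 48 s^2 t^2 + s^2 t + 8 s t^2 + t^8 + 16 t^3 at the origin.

D_{9}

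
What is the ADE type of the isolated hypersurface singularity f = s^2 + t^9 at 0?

A_{8}

The Hessian of f at 0 has rank 1. Corank 1: A-series; mu = 8 gives A_8.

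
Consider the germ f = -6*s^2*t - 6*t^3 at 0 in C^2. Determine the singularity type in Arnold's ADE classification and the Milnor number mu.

Type D4, Milnor number mu = 4.

The Hessian of f at 0 is [[0, 0], [0, 0]] with rank 0, so corank 2. A Groebner basis of the Jacobian ideal J(f) in C{s,t} is {t^3, s^2 + 3*t^2, s*t}; counting standard monomials gives mu = 4. Corank 2; j^3 = -6*t*(s^2 + t^2) splits into three distinct lines over C (the quadratic factor has nonzero discriminant), so D_4.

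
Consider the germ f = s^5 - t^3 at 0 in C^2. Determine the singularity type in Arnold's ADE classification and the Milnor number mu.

Type E_8, Milnor number mu = 8.

The Hessian of f at 0 has rank 0. Corank 2; j^3 = -t^3 is a perfect cube, so E-series; the 5-jet and mu = 8 give E_8.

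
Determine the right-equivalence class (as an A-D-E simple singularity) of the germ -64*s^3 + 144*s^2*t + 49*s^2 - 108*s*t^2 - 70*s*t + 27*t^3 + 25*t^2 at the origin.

The Hessian of f at 0 has rank 1. Corank 1: A-series; mu = 2 gives A_2.

A2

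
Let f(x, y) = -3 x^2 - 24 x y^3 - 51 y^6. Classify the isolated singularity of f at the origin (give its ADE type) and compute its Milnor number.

Type A5, Milnor number mu = 5.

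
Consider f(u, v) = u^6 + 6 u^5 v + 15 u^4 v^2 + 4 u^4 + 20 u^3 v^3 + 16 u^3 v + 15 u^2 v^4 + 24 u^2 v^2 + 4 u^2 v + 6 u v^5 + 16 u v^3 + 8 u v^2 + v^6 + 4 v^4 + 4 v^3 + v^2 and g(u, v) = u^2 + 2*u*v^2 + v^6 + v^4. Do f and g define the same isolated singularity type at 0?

Yes.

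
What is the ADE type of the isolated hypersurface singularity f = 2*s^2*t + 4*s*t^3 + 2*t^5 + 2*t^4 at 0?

The Hessian of f at 0 has rank 0. Corank 2; j^3 = 2*s^2*t has shape L^2 M (L != M), so D-series; mu = 5 gives D_5.

D_5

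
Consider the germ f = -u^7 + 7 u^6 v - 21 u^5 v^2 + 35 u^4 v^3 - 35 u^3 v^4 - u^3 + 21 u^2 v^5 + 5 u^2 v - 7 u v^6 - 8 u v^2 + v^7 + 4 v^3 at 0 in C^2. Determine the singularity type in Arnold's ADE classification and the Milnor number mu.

Type D_8, Milnor number mu = 8.

The Hessian of f at 0 is [[0, 0], [0, 0]] with rank 0, so corank 2. A Groebner basis of the Jacobian ideal J(f) in C{u,v} is {-u*v/7 + v^6 + 2*v^2/7, u*v^2 - 2*v^3, u^2 - 3*u*v + 2*v^2}; counting standard monomials gives mu = 8. Corank 2; j^3 = -(u - 2*v)^2*(u - v) has shape L^2 M (L != M), so D-series; mu = 8 gives D_8.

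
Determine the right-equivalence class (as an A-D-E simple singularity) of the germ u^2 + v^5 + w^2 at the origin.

The Hessian of f at 0 is [[2, 0, 0], [0, 0, 0], [0, 0, 2]] with rank 2, so corank 1. A Groebner basis of the Jacobian ideal J(f) in C{u,v,w} is {v^4, u, w}; counting standard monomials gives mu = 4. Corank 1: A-series; mu = 4 gives A_4.

A_{4}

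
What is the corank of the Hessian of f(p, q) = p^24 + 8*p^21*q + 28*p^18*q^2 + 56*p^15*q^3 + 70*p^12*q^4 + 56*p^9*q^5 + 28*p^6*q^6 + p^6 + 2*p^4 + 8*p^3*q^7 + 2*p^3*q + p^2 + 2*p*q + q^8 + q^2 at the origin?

1

The Hessian at 0 is [[2, 2], [2, 2]] of rank 1; hence corank 1.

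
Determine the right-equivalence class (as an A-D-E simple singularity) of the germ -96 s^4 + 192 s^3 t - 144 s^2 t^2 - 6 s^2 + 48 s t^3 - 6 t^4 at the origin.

A_3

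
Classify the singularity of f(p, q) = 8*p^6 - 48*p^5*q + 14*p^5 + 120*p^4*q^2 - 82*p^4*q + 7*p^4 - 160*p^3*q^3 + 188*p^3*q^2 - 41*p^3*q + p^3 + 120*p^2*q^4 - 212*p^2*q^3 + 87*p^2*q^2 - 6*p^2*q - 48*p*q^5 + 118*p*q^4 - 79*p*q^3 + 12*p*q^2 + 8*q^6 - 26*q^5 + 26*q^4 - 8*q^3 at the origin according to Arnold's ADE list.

E_{7}

The Hessian of f at 0 has rank 0. Corank 2; j^3 = (p - 2*q)^3 is a perfect cube, so E-series; the 4-jet and mu = 7 give E_7.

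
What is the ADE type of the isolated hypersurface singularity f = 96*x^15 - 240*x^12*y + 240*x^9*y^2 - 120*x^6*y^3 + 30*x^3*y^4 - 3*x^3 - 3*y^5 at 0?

The Hessian of f at 0 is [[0, 0], [0, 0]] with rank 0, so corank 2. A Groebner basis of the Jacobian ideal J(f) in C{x,y} is {y^4, x^2}; counting standard monomials gives mu = 8. Corank 2; j^3 = -3*x^3 is a perfect cube, so E-series; the 5-jet and mu = 8 give E_8.

E_8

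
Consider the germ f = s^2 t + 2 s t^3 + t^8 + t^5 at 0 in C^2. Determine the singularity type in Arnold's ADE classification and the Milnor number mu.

Type D9, Milnor number mu = 9.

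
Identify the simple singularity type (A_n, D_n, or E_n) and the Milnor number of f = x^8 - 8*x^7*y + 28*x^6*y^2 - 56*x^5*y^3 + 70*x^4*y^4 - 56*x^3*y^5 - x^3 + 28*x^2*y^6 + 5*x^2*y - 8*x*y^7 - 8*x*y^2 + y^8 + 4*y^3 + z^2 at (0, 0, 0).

Type D_{9}, Milnor number mu = 9.

The Hessian of f at 0 is [[0, 0, 0], [0, 0, 0], [0, 0, 2]] with rank 1, so corank 2. A Groebner basis of the Jacobian ideal J(f) in C{x,y,z} is {x*y/8 + y^7 - y^2/4, x*y^2 - 2*y^3, x^2 - 3*x*y + 2*y^2, z}; counting standard monomials gives mu = 9. Corank 2; j^3 = -(x - 2*y)^2*(x - y) has shape L^2 M (L != M), so D-series; mu = 9 gives D_9.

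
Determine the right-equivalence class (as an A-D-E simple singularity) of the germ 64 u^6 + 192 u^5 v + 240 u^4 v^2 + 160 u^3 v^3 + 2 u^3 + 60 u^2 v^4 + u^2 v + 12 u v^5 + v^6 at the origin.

D_7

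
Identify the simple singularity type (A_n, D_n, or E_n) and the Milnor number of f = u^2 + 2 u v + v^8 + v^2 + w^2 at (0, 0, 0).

The Hessian of f at 0 has rank 2. Corank 1: A-series; mu = 7 gives A_7.

Type A_{7}, Milnor number mu = 7.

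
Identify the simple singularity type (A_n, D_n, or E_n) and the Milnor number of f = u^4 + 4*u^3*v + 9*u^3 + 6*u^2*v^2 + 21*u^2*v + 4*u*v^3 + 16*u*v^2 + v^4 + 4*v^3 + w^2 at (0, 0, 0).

The Hessian of f at 0 has rank 1. Corank 2; j^3 = (u + v)*(3*u + 2*v)^2 has shape L^2 M (L != M), so D-series; mu = 5 gives D_5.

Type D_5, Milnor number mu = 5.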